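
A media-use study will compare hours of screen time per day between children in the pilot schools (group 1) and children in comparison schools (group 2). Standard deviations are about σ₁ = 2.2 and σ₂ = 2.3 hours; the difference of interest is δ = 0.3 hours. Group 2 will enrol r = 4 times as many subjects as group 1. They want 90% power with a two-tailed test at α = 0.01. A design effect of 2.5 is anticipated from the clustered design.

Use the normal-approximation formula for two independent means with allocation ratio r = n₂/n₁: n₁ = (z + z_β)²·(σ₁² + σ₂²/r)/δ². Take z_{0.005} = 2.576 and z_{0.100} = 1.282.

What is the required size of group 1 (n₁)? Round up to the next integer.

n₁ = (z_{α/2} + z_β)² · (σ₁² + σ₂²/r) / δ²
   = (2.576 + 1.282)² · (2.2² + 2.3²/4) / 0.3²
   = 14.8842 · (4.84 + 1.3225) / 0.09
   = 14.8842 · 6.1625 / 0.09
   = 1019.15
Design effect: 2.5 × 1019.15 = 2547.88.
Round up → n₁ = 2548; n₂ = r·n₁ = 4 × 2548 = 10192.

n₁ = 2548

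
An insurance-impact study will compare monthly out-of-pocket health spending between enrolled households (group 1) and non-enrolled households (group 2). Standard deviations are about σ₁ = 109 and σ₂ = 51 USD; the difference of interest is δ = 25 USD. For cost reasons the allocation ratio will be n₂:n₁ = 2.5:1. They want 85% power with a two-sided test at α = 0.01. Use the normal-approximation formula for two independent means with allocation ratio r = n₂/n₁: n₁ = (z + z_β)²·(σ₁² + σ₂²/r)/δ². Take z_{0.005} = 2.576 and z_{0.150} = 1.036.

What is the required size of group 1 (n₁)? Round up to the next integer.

n₁ = 270

n₁ = (z_{α/2} + z_β)² · (σ₁² + σ₂²/r) / δ²
   = (2.576 + 1.036)² · (109² + 51²/2.5) / 25²
   = 13.0465 · (11881 + 1040.4) / 625
   = 13.0465 · 12921.4 / 625
   = 269.73
Round up → n₁ = 270; n₂ = r·n₁ = 2.5 × 270 = 675.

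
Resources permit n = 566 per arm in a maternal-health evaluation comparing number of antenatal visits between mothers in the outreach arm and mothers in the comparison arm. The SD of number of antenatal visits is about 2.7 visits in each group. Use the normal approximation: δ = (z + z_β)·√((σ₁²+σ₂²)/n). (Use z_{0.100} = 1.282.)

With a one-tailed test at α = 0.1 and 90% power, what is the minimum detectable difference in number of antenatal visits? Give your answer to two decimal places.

δ = (z_α + z_β) · √((σ₁²+σ₂²)/n)
  = (1.282 + 1.282) · √(14.58/566)
  = 2.564 · √0.02576
  = 2.564 · 0.1605
  = 0.4115

Minimum detectable difference ≈ 0.41 visits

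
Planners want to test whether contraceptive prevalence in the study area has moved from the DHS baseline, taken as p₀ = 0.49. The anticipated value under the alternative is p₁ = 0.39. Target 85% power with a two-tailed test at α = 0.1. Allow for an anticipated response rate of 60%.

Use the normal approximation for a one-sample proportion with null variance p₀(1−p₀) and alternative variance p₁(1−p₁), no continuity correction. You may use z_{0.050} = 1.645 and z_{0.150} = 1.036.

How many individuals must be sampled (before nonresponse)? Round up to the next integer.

n = [z_{α/2}·√(p₀q₀) + z_β·√(p₁q₁)]² / (p₁ − p₀)²
  = [1.645·√(0.49·0.51) + 1.036·√(0.39·0.61)]² / (-0.10)²
  = [1.645·0.4999 + 1.036·0.4877]² / 0.0100
  = [1.3276]² / 0.0100
  = 176.26
Adjust for 60% response: 176.26 / 0.60 = 293.77.
Round up → n = 294.

n = 294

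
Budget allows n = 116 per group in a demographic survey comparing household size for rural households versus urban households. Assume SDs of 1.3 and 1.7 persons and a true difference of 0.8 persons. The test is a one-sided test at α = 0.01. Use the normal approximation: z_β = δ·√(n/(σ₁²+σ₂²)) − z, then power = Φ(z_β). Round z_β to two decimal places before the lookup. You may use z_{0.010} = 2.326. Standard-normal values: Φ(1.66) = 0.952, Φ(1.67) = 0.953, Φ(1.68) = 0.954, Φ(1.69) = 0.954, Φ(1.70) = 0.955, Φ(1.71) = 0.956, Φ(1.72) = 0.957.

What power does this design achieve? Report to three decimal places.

Power ≈ 0.955

z_β = δ·√(n/(σ₁²+σ₂²)) − z_α
    = 0.8 · √(116/4.58) − 2.326
    = 0.8 · 5.03264 − 2.326
    = 4.0261 − 2.326 = 1.7001 → 1.70
Power = Φ(1.70) = 0.955.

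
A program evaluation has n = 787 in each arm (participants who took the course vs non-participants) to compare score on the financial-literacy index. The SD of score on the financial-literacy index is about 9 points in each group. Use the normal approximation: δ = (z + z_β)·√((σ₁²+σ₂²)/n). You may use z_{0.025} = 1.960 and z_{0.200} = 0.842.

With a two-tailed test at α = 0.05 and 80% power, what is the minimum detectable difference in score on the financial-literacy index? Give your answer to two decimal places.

Minimum detectable difference ≈ 1.27 points

δ = (z_{α/2} + z_β) · √((σ₁²+σ₂²)/n)
  = (1.960 + 0.842) · √(162/787)
  = 2.802 · √0.20584
  = 2.802 · 0.4537
  = 1.2713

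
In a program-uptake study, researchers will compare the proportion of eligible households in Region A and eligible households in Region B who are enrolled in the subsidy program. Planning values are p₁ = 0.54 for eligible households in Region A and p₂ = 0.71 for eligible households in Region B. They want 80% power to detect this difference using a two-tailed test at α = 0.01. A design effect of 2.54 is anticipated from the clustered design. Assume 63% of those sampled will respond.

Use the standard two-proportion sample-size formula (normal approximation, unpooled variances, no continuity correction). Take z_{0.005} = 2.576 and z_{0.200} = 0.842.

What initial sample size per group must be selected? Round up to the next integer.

n = 741 per group

n = (z_{α/2} + z_β)² · [p₁(1−p₁) + p₂(1−p₂)] / (p₁ − p₂)²
  = (2.576 + 0.842)² · (0.54·0.46 + 0.71·0.29) / (-0.17)²
  = (3.418)² · (0.2484 + 0.2059) / 0.0289
  = 11.6827 · 0.4543 / 0.0289
  = 183.65
Design effect: 2.54 × 183.65 = 466.47.
Adjust for 63% response: 466.47 / 0.63 = 740.43.
Round up → n = 741 per group.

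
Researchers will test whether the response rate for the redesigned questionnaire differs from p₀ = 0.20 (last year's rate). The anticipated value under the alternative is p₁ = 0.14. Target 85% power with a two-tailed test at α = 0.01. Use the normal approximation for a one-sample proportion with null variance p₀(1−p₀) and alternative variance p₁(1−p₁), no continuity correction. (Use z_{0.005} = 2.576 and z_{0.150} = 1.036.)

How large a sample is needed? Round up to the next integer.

n = [z_{α/2}·√(p₀q₀) + z_β·√(p₁q₁)]² / (p₁ − p₀)²
  = [2.576·√(0.20·0.80) + 1.036·√(0.14·0.86)]² / (-0.06)²
  = [2.576·0.4000 + 1.036·0.3470]² / 0.0036
  = [1.3899]² / 0.0036
  = 536.60
Round up → n = 537.

n = 537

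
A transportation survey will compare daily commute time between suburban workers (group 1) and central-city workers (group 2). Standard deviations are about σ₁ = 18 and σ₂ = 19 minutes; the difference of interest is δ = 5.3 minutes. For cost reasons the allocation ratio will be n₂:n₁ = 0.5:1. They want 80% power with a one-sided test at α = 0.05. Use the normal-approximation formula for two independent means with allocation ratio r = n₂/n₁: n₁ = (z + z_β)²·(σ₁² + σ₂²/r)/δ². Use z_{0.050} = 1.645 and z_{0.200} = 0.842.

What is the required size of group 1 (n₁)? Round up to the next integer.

n₁ = (z_α + z_β)² · (σ₁² + σ₂²/r) / δ²
   = (1.645 + 0.842)² · (18² + 19²/0.5) / 5.3²
   = 6.1852 · (324 + 722) / 28.09
   = 6.1852 · 1046 / 28.09
   = 230.32
Round up → n₁ = 231; n₂ = r·n₁ = 0.5 × 231 = 116.

n₁ = 231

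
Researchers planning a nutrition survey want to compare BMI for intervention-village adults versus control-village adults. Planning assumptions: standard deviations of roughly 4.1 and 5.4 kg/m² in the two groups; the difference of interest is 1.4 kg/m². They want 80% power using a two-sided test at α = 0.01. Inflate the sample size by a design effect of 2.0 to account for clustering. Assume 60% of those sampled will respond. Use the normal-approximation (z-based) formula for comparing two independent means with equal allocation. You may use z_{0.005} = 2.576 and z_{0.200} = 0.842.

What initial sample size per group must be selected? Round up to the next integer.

n = 914 per group

n = (z_{α/2} + z_β)² · (σ₁² + σ₂²) / δ²
  = (2.576 + 0.842)² · (4.1² + 5.4² = 45.97) / 1.4²
  = 11.6827 · 45.97 / 1.96
  = 274.01
Design effect: 2.0 × 274.01 = 548.02.
Adjust for 60% response: 548.02 / 0.60 = 913.36.
Round up → n = 914 per group.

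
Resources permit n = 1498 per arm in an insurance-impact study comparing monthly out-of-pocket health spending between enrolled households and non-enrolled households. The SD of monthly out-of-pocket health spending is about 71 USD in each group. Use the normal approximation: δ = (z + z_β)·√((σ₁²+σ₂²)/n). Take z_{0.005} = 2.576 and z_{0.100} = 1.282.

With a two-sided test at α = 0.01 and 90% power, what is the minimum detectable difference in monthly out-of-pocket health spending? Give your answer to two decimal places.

δ = (z_{α/2} + z_β) · √((σ₁²+σ₂²)/n)
  = (2.576 + 1.282) · √(10082/1498)
  = 3.858 · √6.7303
  = 3.858 · 2.5943
  = 10.0087

Minimum detectable difference ≈ 10.01 USD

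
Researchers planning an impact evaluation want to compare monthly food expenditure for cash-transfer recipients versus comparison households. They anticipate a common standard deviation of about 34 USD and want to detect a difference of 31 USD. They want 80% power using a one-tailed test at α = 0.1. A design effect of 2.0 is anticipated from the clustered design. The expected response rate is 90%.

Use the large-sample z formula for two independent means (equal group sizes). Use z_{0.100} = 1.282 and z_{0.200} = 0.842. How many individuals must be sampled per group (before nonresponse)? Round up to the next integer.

n = 25 per group

n = (z_α + z_β)² · (σ₁² + σ₂²) / δ²
  = (1.282 + 0.842)² · (2·34² = 2312) / 31²
  = 4.5114 · 2312 / 961
  = 10.85
Design effect: 2.0 × 10.85 = 21.71.
Adjust for 90% response: 21.71 / 0.90 = 24.12.
Round up → n = 25 per group.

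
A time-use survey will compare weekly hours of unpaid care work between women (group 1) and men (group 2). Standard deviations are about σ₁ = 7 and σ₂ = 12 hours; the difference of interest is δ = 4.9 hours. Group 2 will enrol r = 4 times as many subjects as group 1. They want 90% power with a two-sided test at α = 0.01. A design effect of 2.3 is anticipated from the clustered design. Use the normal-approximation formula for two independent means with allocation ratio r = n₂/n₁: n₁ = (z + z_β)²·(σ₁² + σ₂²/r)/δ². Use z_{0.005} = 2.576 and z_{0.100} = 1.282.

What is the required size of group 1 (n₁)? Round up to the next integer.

n₁ = 122

n₁ = (z_{α/2} + z_β)² · (σ₁² + σ₂²/r) / δ²
   = (2.576 + 1.282)² · (7² + 12²/4) / 4.9²
   = 14.8842 · (49 + 36) / 24.01
   = 14.8842 · 85 / 24.01
   = 52.69
Design effect: 2.3 × 52.69 = 121.19.
Round up → n₁ = 122; n₂ = r·n₁ = 4 × 122 = 488.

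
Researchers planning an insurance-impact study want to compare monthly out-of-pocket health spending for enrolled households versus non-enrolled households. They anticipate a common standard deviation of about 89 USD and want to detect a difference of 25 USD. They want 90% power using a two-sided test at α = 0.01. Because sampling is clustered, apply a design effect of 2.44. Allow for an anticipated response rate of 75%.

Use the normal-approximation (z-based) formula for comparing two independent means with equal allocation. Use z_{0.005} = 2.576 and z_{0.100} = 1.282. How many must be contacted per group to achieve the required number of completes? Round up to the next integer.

n = (z_{α/2} + z_β)² · (σ₁² + σ₂²) / δ²
  = (2.576 + 1.282)² · (2·89² = 15842) / 25²
  = 14.8842 · 15842 / 625
  = 377.27
Design effect: 2.44 × 377.27 = 920.54.
Adjust for 75% response: 920.54 / 0.75 = 1227.39.
Round up → n = 1228 per group.

n = 1228 per group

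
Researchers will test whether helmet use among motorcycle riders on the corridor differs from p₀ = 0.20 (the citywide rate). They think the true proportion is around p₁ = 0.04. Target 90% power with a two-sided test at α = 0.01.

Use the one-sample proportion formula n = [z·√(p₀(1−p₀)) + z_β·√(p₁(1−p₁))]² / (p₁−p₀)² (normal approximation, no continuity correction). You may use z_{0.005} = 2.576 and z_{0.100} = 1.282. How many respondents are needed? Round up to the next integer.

n = [z_{α/2}·√(p₀q₀) + z_β·√(p₁q₁)]² / (p₁ − p₀)²
  = [2.576·√(0.20·0.80) + 1.282·√(0.04·0.96)]² / (-0.16)²
  = [2.576·0.4000 + 1.282·0.1960]² / 0.0256
  = [1.2816]² / 0.0256
  = 64.16
Round up → n = 65.

n = 65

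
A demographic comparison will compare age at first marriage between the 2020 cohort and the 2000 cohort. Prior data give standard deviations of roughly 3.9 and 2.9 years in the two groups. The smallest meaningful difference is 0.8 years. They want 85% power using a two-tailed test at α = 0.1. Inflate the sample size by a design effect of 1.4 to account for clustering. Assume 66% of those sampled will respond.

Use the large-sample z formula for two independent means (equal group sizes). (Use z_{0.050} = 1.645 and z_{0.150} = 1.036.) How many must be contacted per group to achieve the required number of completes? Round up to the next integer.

n = (z_{α/2} + z_β)² · (σ₁² + σ₂²) / δ²
  = (1.645 + 1.036)² · (3.9² + 2.9² = 23.62) / 0.8²
  = 7.1878 · 23.62 / 0.64
  = 265.27
Design effect: 1.4 × 265.27 = 371.38.
Adjust for 66% response: 371.38 / 0.66 = 562.70.
Round up → n = 563 per group.

n = 563 per group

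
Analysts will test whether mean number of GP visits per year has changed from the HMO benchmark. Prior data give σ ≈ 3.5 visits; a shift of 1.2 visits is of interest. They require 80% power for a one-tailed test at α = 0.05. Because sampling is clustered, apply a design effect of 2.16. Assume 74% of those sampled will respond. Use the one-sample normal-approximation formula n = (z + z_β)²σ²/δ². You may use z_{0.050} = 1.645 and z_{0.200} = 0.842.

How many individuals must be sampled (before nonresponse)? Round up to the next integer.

n = 154

n = (z_α + z_β)² · σ² / δ²
  = (1.645 + 0.842)² · 3.5² / 1.2²
  = 6.1852 · 12.25 / 1.44
  = 52.62
Design effect: 2.16 × 52.62 = 113.65.
Adjust for 74% response: 113.65 / 0.74 = 153.58.
Round up → n = 154.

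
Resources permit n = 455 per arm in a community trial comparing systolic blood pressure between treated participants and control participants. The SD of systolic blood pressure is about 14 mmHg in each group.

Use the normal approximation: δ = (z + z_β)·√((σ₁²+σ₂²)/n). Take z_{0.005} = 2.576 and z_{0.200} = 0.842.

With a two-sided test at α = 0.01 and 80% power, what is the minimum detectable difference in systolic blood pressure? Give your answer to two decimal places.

δ = (z_{α/2} + z_β) · √((σ₁²+σ₂²)/n)
  = (2.576 + 0.842) · √(392/455)
  = 3.418 · √0.86154
  = 3.418 · 0.9282
  = 3.1726

Minimum detectable difference ≈ 3.17 mmHg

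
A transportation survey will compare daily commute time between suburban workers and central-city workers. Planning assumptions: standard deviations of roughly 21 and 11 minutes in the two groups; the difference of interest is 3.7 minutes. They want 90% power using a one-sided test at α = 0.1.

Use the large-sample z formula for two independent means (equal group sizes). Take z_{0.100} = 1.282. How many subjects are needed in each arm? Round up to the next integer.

n = 270 per group

n = (z_α + z_β)² · (σ₁² + σ₂²) / δ²
  = (1.282 + 1.282)² · (21² + 11² = 562) / 3.7²
  = 6.5741 · 562 / 13.69
  = 269.88
Round up → n = 270 per group.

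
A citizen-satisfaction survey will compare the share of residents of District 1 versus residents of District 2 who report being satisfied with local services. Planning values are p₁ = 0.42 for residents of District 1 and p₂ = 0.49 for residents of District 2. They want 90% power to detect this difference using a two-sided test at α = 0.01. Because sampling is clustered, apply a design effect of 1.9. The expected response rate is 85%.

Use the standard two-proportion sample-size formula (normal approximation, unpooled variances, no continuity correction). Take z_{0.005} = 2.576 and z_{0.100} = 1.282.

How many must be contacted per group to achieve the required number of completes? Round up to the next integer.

n = (z_{α/2} + z_β)² · [p₁(1−p₁) + p₂(1−p₂)] / (p₁ − p₂)²
  = (2.576 + 1.282)² · (0.42·0.58 + 0.49·0.51) / (-0.07)²
  = (3.858)² · (0.2436 + 0.2499) / 0.0049
  = 14.8842 · 0.4935 / 0.0049
  = 1499.05
Design effect: 1.9 × 1499.05 = 2848.19.
Adjust for 85% response: 2848.19 / 0.85 = 3350.81.
Round up → n = 3351 per group.

n = 3351 per group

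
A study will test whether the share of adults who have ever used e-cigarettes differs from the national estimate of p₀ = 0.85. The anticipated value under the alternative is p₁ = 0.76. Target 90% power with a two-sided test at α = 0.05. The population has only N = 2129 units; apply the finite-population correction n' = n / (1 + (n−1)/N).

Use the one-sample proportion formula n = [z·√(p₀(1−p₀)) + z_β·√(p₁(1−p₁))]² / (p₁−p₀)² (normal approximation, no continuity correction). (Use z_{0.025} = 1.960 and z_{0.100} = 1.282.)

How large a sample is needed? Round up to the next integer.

n = 177

n = [z_{α/2}·√(p₀q₀) + z_β·√(p₁q₁)]² / (p₁ − p₀)²
  = [1.960·√(0.85·0.15) + 1.282·√(0.76·0.24)]² / (-0.09)²
  = [1.960·0.3571 + 1.282·0.4271]² / 0.0081
  = [1.2474]² / 0.0081
  = 192.09
Finite-population correction (N = 2129): 192.09 / (1 + (192.09 − 1)/2129) = 176.27.
Round up → n = 177.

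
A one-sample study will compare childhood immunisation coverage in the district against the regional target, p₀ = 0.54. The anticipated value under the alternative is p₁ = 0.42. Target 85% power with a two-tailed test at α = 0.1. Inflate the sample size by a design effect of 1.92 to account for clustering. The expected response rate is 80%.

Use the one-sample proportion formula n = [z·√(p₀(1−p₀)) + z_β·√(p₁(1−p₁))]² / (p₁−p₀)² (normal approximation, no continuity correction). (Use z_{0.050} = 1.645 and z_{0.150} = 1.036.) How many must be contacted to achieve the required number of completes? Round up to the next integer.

n = 296

n = [z_{α/2}·√(p₀q₀) + z_β·√(p₁q₁)]² / (p₁ − p₀)²
  = [1.645·√(0.54·0.46) + 1.036·√(0.42·0.58)]² / (-0.12)²
  = [1.645·0.4984 + 1.036·0.4936]² / 0.0144
  = [1.3312]² / 0.0144
  = 123.06
Design effect: 1.92 × 123.06 = 236.28.
Adjust for 80% response: 236.28 / 0.80 = 295.34.
Round up → n = 296.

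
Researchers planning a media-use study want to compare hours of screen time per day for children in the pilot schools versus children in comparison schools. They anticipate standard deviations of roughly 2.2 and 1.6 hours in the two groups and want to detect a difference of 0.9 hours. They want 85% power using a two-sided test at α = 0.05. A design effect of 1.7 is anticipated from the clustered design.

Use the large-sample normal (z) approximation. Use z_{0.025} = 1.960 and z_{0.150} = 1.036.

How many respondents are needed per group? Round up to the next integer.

n = 140 per group

n = (z_{α/2} + z_β)² · (σ₁² + σ₂²) / δ²
  = (1.960 + 1.036)² · (2.2² + 1.6² = 7.4) / 0.9²
  = 8.9760 · 7.4 / 0.81
  = 82.00
Design effect: 1.7 × 82.00 = 139.41.
Round up → n = 140 per group.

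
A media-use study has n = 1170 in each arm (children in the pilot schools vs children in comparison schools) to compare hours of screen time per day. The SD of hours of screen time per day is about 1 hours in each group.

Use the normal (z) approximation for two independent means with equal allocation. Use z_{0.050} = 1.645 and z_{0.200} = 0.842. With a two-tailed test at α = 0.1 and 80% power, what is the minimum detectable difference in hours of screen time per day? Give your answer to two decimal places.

Minimum detectable difference ≈ 0.10 hours

δ = (z_{α/2} + z_β) · √((σ₁²+σ₂²)/n)
  = (1.645 + 0.842) · √(2/1170)
  = 2.487 · √0.00171
  = 2.487 · 0.0413
  = 0.1028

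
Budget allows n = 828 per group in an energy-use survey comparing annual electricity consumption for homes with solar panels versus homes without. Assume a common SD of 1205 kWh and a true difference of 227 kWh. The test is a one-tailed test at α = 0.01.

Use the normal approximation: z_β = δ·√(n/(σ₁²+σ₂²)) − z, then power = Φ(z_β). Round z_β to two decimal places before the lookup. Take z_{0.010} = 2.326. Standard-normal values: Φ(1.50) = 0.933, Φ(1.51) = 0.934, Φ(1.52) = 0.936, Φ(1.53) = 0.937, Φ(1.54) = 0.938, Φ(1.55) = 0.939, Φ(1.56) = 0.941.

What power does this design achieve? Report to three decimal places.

z_β = δ·√(n/(σ₁²+σ₂²)) − z_α
    = 227 · √(828/2904050) − 2.326
    = 227 · 0.01689 − 2.326
    = 3.8330 − 2.326 = 1.5070 → 1.51
Power = Φ(1.51) = 0.934.

Power ≈ 0.934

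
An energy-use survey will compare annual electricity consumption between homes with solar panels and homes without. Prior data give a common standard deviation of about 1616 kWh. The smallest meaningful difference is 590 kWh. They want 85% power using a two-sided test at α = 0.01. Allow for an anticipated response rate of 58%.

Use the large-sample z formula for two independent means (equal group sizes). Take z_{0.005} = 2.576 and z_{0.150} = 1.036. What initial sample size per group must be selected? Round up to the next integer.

n = (z_{α/2} + z_β)² · (σ₁² + σ₂²) / δ²
  = (2.576 + 1.036)² · (2·1616² = 5222912) / 590²
  = 13.0465 · 5222912 / 348100
  = 195.75
Adjust for 58% response: 195.75 / 0.58 = 337.50.
Round up → n = 338 per group.

n = 338 per group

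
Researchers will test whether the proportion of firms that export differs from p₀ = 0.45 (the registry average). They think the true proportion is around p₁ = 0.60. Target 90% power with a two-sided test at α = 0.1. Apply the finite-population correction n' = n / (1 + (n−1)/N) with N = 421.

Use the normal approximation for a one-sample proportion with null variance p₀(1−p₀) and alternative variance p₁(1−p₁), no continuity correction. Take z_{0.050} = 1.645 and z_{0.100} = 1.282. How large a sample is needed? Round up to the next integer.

n = [z_{α/2}·√(p₀q₀) + z_β·√(p₁q₁)]² / (p₁ − p₀)²
  = [1.645·√(0.45·0.55) + 1.282·√(0.60·0.40)]² / (0.15)²
  = [1.645·0.4975 + 1.282·0.4899]² / 0.0225
  = [1.4464]² / 0.0225
  = 92.98
Finite-population correction (N = 421): 92.98 / (1 + (92.98 − 1)/421) = 76.31.
Round up → n = 77.

n = 77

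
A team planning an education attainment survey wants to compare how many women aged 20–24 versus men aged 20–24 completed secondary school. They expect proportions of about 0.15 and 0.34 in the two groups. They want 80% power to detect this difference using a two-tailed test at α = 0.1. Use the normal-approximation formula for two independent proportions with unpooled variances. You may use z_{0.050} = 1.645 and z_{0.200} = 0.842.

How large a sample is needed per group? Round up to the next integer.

n = (z_{α/2} + z_β)² · [p₁(1−p₁) + p₂(1−p₂)] / (p₁ − p₂)²
  = (1.645 + 0.842)² · (0.15·0.85 + 0.34·0.66) / (-0.19)²
  = (2.487)² · (0.1275 + 0.2244) / 0.0361
  = 6.1852 · 0.3519 / 0.0361
  = 60.29
Round up → n = 61 per group.

n = 61 per group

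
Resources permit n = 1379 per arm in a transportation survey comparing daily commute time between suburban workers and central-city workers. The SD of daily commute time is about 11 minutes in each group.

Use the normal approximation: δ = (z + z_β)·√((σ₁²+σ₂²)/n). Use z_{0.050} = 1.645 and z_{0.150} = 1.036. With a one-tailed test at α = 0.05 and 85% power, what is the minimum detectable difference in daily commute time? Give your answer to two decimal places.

Minimum detectable difference ≈ 1.12 minutes

δ = (z_α + z_β) · √((σ₁²+σ₂²)/n)
  = (1.645 + 1.036) · √(242/1379)
  = 2.681 · √0.17549
  = 2.681 · 0.4189
  = 1.1231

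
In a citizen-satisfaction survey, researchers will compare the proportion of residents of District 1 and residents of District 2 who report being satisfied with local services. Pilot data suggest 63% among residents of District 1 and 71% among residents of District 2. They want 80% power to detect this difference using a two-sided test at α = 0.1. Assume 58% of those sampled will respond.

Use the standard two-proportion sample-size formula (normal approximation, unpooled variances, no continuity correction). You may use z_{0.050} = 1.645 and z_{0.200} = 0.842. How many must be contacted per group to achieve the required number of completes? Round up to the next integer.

n = 732 per group

n = (z_{α/2} + z_β)² · [p₁(1−p₁) + p₂(1−p₂)] / (p₁ − p₂)²
  = (1.645 + 0.842)² · (0.63·0.37 + 0.71·0.29) / (-0.08)²
  = (2.487)² · (0.2331 + 0.2059) / 0.0064
  = 6.1852 · 0.4390 / 0.0064
  = 424.26
Adjust for 58% response: 424.26 / 0.58 = 731.49.
Round up → n = 732 per group.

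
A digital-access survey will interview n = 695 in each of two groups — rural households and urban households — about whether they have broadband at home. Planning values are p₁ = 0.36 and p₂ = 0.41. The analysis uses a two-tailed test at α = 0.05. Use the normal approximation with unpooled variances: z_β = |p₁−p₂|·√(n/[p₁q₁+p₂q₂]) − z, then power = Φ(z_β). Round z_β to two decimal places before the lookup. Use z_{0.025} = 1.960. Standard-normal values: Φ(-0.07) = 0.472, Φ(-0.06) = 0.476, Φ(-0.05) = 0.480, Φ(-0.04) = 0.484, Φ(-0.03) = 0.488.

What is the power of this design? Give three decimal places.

z_β = |p₁−p₂|·√(n/[p₁q₁+p₂q₂]) − z_{α/2}
    = 0.05 · √(695/0.4723) − 1.960
    = 0.05 · 38.3604 − 1.960
    = 1.9180 − 1.960 = -0.0420 → -0.04
Power = Φ(-0.04) = 0.484.

Power ≈ 0.484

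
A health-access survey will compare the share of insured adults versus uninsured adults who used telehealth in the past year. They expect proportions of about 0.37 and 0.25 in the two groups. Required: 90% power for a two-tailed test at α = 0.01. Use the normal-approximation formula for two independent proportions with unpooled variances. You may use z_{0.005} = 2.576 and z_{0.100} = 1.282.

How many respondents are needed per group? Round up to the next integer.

n = 435 per group

n = (z_{α/2} + z_β)² · [p₁(1−p₁) + p₂(1−p₂)] / (p₁ − p₂)²
  = (2.576 + 1.282)² · (0.37·0.63 + 0.25·0.75) / (0.12)²
  = (3.858)² · (0.2331 + 0.1875) / 0.0144
  = 14.8842 · 0.4206 / 0.0144
  = 434.74
Round up → n = 435 per group.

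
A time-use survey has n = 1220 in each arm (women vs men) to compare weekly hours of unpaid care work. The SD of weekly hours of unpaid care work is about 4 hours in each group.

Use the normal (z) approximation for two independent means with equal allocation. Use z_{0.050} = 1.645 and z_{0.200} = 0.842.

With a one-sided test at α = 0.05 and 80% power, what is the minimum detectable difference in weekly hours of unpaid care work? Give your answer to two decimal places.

Minimum detectable difference ≈ 0.40 hours

δ = (z_α + z_β) · √((σ₁²+σ₂²)/n)
  = (1.645 + 0.842) · √(32/1220)
  = 2.487 · √0.02623
  = 2.487 · 0.1620
  = 0.4028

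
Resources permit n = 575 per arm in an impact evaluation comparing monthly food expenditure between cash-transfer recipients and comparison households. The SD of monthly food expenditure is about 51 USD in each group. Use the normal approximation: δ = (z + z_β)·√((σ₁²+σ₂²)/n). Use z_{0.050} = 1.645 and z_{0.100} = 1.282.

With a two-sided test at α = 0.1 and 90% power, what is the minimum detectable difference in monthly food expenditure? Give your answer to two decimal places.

δ = (z_{α/2} + z_β) · √((σ₁²+σ₂²)/n)
  = (1.645 + 1.282) · √(5202/575)
  = 2.927 · √9.047
  = 2.927 · 3.0078
  = 8.8039

Minimum detectable difference ≈ 8.80 USD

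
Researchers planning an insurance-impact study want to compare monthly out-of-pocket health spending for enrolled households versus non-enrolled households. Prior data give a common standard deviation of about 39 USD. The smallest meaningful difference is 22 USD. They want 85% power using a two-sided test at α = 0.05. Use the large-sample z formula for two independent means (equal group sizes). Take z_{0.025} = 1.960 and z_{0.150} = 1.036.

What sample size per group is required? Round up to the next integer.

n = 57 per group

n = (z_{α/2} + z_β)² · (σ₁² + σ₂²) / δ²
  = (1.960 + 1.036)² · (2·39² = 3042) / 22²
  = 8.9760 · 3042 / 484
  = 56.42
Round up → n = 57 per group.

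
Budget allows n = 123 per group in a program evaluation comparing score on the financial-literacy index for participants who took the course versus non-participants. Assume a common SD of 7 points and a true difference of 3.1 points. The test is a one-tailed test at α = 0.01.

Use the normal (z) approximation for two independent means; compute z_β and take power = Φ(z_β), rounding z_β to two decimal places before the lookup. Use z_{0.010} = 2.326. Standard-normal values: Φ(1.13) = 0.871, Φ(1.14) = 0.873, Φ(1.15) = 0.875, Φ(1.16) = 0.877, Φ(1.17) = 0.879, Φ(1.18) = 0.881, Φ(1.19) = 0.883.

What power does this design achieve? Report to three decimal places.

z_β = δ·√(n/(σ₁²+σ₂²)) − z_α
    = 3.1 · √(123/98) − 2.326
    = 3.1 · 1.12031 − 2.326
    = 3.4730 − 2.326 = 1.1470 → 1.15
Power = Φ(1.15) = 0.875.

Power ≈ 0.875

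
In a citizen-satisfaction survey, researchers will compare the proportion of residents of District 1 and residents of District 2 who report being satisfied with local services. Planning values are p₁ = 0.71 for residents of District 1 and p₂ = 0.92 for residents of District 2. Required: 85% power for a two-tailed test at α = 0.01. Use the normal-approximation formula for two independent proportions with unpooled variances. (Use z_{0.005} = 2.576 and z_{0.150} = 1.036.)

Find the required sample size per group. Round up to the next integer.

n = 83 per group

n = (z_{α/2} + z_β)² · [p₁(1−p₁) + p₂(1−p₂)] / (p₁ − p₂)²
  = (2.576 + 1.036)² · (0.71·0.29 + 0.92·0.08) / (-0.21)²
  = (3.612)² · (0.2059 + 0.0736) / 0.0441
  = 13.0465 · 0.2795 / 0.0441
  = 82.69
Round up → n = 83 per group.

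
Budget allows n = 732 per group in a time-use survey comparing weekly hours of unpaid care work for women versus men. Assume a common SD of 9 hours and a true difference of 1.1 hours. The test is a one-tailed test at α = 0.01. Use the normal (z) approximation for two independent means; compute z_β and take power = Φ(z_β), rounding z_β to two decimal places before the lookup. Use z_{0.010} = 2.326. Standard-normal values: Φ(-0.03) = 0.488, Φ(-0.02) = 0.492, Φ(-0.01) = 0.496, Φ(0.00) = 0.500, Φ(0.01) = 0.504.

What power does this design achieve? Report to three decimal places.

Power ≈ 0.504

z_β = δ·√(n/(σ₁²+σ₂²)) − z_α
    = 1.1 · √(732/162) − 2.326
    = 1.1 · 2.12568 − 2.326
    = 2.3382 − 2.326 = 0.0122 → 0.01
Power = Φ(0.01) = 0.504.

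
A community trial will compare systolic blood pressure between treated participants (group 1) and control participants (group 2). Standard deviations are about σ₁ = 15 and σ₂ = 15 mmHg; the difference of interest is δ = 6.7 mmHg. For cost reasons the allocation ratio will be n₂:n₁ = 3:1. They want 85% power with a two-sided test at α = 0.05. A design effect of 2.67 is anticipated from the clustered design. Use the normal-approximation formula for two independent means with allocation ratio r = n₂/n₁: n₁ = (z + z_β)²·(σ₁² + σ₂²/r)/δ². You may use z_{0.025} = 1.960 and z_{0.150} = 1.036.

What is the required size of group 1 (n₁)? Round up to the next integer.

n₁ = (z_{α/2} + z_β)² · (σ₁² + σ₂²/r) / δ²
   = (1.960 + 1.036)² · (15² + 15²/3) / 6.7²
   = 8.9760 · (225 + 75) / 44.89
   = 8.9760 · 300 / 44.89
   = 59.99
Design effect: 2.67 × 59.99 = 160.16.
Round up → n₁ = 161; n₂ = r·n₁ = 3 × 161 = 483.

n₁ = 161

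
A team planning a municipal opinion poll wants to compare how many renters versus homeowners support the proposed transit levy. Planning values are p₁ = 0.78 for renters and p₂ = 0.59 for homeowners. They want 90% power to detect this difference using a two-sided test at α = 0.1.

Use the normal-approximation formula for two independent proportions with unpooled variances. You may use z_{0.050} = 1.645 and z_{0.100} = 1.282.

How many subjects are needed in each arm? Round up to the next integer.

n = 99 per group

n = (z_{α/2} + z_β)² · [p₁(1−p₁) + p₂(1−p₂)] / (p₁ − p₂)²
  = (1.645 + 1.282)² · (0.78·0.22 + 0.59·0.41) / (0.19)²
  = (2.927)² · (0.1716 + 0.2419) / 0.0361
  = 8.5673 · 0.4135 / 0.0361
  = 98.13
Round up → n = 99 per group.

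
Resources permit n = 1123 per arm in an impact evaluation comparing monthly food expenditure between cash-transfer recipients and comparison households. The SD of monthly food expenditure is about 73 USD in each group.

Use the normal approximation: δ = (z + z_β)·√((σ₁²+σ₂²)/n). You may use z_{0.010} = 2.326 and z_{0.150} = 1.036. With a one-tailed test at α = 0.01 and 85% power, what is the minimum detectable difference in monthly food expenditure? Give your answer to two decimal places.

δ = (z_α + z_β) · √((σ₁²+σ₂²)/n)
  = (2.326 + 1.036) · √(10658/1123)
  = 3.362 · √9.4907
  = 3.362 · 3.0807
  = 10.3573

Minimum detectable difference ≈ 10.36 USD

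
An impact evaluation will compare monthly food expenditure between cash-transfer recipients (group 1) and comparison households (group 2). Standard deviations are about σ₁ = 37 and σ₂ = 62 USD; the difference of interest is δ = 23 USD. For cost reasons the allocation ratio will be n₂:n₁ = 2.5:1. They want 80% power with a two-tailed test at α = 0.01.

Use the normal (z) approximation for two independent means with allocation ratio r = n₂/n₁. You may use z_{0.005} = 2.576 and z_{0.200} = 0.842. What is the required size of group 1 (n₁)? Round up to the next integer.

n₁ = (z_{α/2} + z_β)² · (σ₁² + σ₂²/r) / δ²
   = (2.576 + 0.842)² · (37² + 62²/2.5) / 23²
   = 11.6827 · (1369 + 1537.6) / 529
   = 11.6827 · 2906.6 / 529
   = 64.19
Round up → n₁ = 65; n₂ = r·n₁ = 2.5 × 65 = 163.

n₁ = 65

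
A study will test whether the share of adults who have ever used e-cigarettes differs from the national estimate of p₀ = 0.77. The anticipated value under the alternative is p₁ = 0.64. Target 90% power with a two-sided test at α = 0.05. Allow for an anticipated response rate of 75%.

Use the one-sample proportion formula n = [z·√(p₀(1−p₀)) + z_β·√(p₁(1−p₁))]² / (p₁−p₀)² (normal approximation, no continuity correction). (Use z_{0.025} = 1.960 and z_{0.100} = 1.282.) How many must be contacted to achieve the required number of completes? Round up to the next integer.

n = [z_{α/2}·√(p₀q₀) + z_β·√(p₁q₁)]² / (p₁ − p₀)²
  = [1.960·√(0.77·0.23) + 1.282·√(0.64·0.36)]² / (-0.13)²
  = [1.960·0.4208 + 1.282·0.4800]² / 0.0169
  = [1.4402]² / 0.0169
  = 122.73
Adjust for 75% response: 122.73 / 0.75 = 163.64.
Round up → n = 164.

n = 164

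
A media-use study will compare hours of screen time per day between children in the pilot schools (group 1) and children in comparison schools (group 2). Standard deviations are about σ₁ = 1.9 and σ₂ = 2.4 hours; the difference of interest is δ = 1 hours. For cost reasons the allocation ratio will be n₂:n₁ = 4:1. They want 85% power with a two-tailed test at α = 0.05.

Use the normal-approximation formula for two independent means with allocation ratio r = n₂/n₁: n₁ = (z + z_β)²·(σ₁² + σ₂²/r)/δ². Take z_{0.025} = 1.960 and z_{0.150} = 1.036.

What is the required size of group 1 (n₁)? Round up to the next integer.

n₁ = 46

n₁ = (z_{α/2} + z_β)² · (σ₁² + σ₂²/r) / δ²
   = (1.960 + 1.036)² · (1.9² + 2.4²/4) / 1²
   = 8.9760 · (3.61 + 1.44) / 1
   = 8.9760 · 5.05 / 1
   = 45.33
Round up → n₁ = 46; n₂ = r·n₁ = 4 × 46 = 184.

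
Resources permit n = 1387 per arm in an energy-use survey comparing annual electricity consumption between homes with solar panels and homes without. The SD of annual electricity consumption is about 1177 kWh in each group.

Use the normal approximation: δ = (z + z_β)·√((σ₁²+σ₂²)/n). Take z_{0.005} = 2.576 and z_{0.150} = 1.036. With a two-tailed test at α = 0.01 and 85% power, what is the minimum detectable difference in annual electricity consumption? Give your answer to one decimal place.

Minimum detectable difference ≈ 161.4 kWh

δ = (z_{α/2} + z_β) · √((σ₁²+σ₂²)/n)
  = (2.576 + 1.036) · √(2770658/1387)
  = 3.612 · √1997.6
  = 3.612 · 44.6944
  = 161.4362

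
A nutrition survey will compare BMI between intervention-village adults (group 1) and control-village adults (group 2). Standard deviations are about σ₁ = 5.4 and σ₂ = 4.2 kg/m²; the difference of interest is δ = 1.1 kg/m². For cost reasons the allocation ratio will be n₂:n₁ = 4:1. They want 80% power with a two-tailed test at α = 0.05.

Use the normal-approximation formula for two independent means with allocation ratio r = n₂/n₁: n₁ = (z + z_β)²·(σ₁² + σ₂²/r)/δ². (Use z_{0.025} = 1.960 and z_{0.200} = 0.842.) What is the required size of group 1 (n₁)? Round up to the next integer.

n₁ = 218

n₁ = (z_{α/2} + z_β)² · (σ₁² + σ₂²/r) / δ²
   = (1.960 + 0.842)² · (5.4² + 4.2²/4) / 1.1²
   = 7.8512 · (29.16 + 4.41) / 1.21
   = 7.8512 · 33.57 / 1.21
   = 217.82
Round up → n₁ = 218; n₂ = r·n₁ = 4 × 218 = 872.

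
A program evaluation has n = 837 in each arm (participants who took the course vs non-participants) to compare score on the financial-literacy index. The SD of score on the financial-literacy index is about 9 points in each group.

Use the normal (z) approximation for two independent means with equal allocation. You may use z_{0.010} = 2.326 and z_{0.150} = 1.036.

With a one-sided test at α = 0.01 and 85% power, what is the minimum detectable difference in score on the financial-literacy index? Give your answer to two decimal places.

Minimum detectable difference ≈ 1.48 points

δ = (z_α + z_β) · √((σ₁²+σ₂²)/n)
  = (2.326 + 1.036) · √(162/837)
  = 3.362 · √0.19355
  = 3.362 · 0.4399
  = 1.4791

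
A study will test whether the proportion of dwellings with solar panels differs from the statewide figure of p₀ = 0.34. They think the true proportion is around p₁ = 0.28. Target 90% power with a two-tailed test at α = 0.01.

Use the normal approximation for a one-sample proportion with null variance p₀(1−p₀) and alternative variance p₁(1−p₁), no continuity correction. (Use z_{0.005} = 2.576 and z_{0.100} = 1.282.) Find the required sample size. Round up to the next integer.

n = 896

n = [z_{α/2}·√(p₀q₀) + z_β·√(p₁q₁)]² / (p₁ − p₀)²
  = [2.576·√(0.34·0.66) + 1.282·√(0.28·0.72)]² / (-0.06)²
  = [2.576·0.4737 + 1.282·0.4490]² / 0.0036
  = [1.7959]² / 0.0036
  = 895.90
Round up → n = 896.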